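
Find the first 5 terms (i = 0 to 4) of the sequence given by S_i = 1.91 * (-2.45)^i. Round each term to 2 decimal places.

This is a geometric sequence.
i=0: S_0 = 1.91 * (-2.45)^0 = 1.91
i=1: S_1 = 1.91 * (-2.45)^1 ≈ -4.68
i=2: S_2 = 1.91 * (-2.45)^2 ≈ 11.46
i=3: S_3 = 1.91 * (-2.45)^3 ≈ -28.09
i=4: S_4 = 1.91 * (-2.45)^4 ≈ 68.82
The first 5 terms are: [1.91, -4.68, 11.46, -28.09, 68.82]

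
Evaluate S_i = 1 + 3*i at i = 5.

S_5 = 1 + 3*5 = 1 + 15 = 16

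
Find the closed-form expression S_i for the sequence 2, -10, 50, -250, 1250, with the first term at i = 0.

Check ratios: -10 / 2 = -5.0
Common ratio r = -5.
First term a = 2.
Formula: S_i = 2 * (-5)^i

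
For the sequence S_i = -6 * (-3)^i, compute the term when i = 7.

S_7 = -6 * (-3)^7 = -6 * -2187 = 13122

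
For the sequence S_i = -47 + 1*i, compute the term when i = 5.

S_5 = -47 + 1*5 = -47 + 5 = -42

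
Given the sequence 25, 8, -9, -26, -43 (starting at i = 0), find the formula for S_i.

Check differences: 8 - 25 = -17
-9 - 8 = -17
Common difference d = -17.
First term a = 25.
Formula: S_i = 25 - 17*i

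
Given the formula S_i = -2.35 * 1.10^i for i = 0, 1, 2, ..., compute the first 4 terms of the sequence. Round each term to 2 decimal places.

This is a geometric sequence.
i=0: S_0 = -2.35 * 1.1^0 = -2.35
i=1: S_1 = -2.35 * 1.1^1 ≈ -2.59
i=2: S_2 = -2.35 * 1.1^2 ≈ -2.84
i=3: S_3 = -2.35 * 1.1^3 ≈ -3.13
The first 4 terms are: [-2.35, -2.59, -2.84, -3.13]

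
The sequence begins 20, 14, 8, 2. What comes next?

Differences: 14 - 20 = -6
This is an arithmetic sequence with common difference d = -6.
Next term = 2 + -6 = -4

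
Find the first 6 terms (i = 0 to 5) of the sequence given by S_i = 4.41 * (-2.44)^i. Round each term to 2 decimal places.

This is a geometric sequence.
i=0: S_0 = 4.41 * (-2.44)^0 = 4.41
i=1: S_1 = 4.41 * (-2.44)^1 ≈ -10.76
i=2: S_2 = 4.41 * (-2.44)^2 ≈ 26.26
i=3: S_3 = 4.41 * (-2.44)^3 ≈ -64.06
i=4: S_4 = 4.41 * (-2.44)^4 ≈ 156.31
i=5: S_5 = 4.41 * (-2.44)^5 ≈ -381.41
The first 6 terms are: [4.41, -10.76, 26.26, -64.06, 156.31, -381.41]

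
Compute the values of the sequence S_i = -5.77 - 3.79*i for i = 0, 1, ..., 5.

This is an arithmetic sequence.
i=0: S_0 = -5.77 + -3.79*0 = -5.77
i=1: S_1 = -5.77 + -3.79*1 = -9.56
i=2: S_2 = -5.77 + -3.79*2 = -13.35
i=3: S_3 = -5.77 + -3.79*3 = -17.14
i=4: S_4 = -5.77 + -3.79*4 = -20.93
i=5: S_5 = -5.77 + -3.79*5 = -24.72
The first 6 terms are: [-5.77, -9.56, -13.35, -17.14, -20.93, -24.72]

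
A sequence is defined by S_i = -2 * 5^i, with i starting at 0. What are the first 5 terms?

This is a geometric sequence.
i=0: S_0 = -2 * 5^0 = -2
i=1: S_1 = -2 * 5^1 = -10
i=2: S_2 = -2 * 5^2 = -50
i=3: S_3 = -2 * 5^3 = -250
i=4: S_4 = -2 * 5^4 = -1250
The first 5 terms are: [-2, -10, -50, -250, -1250]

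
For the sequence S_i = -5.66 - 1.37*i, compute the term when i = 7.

S_7 = -5.66 + -1.37*7 = -5.66 + -9.59 = -15.25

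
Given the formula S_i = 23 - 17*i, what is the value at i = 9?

S_9 = 23 + -17*9 = 23 + -153 = -130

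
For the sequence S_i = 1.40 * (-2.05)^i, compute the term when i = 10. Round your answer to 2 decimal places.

S_10 = 1.4 * (-2.05)^10 ≈ 1.4 * 1310.8066 ≈ 1835.13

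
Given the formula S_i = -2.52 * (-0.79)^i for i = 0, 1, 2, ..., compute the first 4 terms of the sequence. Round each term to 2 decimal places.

This is a geometric sequence.
i=0: S_0 = -2.52 * (-0.79)^0 = -2.52
i=1: S_1 = -2.52 * (-0.79)^1 ≈ 1.99
i=2: S_2 = -2.52 * (-0.79)^2 ≈ -1.57
i=3: S_3 = -2.52 * (-0.79)^3 ≈ 1.24
The first 4 terms are: [-2.52, 1.99, -1.57, 1.24]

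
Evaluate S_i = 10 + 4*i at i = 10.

S_10 = 10 + 4*10 = 10 + 40 = 50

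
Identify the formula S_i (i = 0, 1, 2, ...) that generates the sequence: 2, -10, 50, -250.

Check ratios: -10 / 2 = -5.0
Common ratio r = -5.
First term a = 2.
Formula: S_i = 2 * (-5)^i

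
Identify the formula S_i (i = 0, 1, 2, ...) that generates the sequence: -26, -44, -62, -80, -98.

Check differences: -44 - -26 = -18
-62 - -44 = -18
Common difference d = -18.
First term a = -26.
Formula: S_i = -26 - 18*i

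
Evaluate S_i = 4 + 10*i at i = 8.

S_8 = 4 + 10*8 = 4 + 80 = 84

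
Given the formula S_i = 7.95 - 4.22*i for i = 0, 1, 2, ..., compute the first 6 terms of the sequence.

This is an arithmetic sequence.
i=0: S_0 = 7.95 + -4.22*0 = 7.95
i=1: S_1 = 7.95 + -4.22*1 = 3.73
i=2: S_2 = 7.95 + -4.22*2 = -0.49
i=3: S_3 = 7.95 + -4.22*3 = -4.71
i=4: S_4 = 7.95 + -4.22*4 = -8.93
i=5: S_5 = 7.95 + -4.22*5 = -13.15
The first 6 terms are: [7.95, 3.73, -0.49, -4.71, -8.93, -13.15]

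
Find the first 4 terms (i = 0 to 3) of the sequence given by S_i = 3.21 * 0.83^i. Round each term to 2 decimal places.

This is a geometric sequence.
i=0: S_0 = 3.21 * 0.83^0 = 3.21
i=1: S_1 = 3.21 * 0.83^1 ≈ 2.66
i=2: S_2 = 3.21 * 0.83^2 ≈ 2.21
i=3: S_3 = 3.21 * 0.83^3 ≈ 1.84
The first 4 terms are: [3.21, 2.66, 2.21, 1.84]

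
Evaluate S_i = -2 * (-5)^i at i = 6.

S_6 = -2 * (-5)^6 = -2 * 15625 = -31250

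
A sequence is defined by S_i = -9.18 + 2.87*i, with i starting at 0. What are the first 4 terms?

This is an arithmetic sequence.
i=0: S_0 = -9.18 + 2.87*0 = -9.18
i=1: S_1 = -9.18 + 2.87*1 = -6.31
i=2: S_2 = -9.18 + 2.87*2 = -3.44
i=3: S_3 = -9.18 + 2.87*3 = -0.57
The first 4 terms are: [-9.18, -6.31, -3.44, -0.57]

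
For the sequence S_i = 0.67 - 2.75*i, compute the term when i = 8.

S_8 = 0.67 + -2.75*8 = 0.67 + -22.0 = -21.33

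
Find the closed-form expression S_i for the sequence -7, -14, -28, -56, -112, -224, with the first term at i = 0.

Check ratios: -14 / -7 = 2.0
Common ratio r = 2.
First term a = -7.
Formula: S_i = -7 * 2^i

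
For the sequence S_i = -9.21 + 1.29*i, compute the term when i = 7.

S_7 = -9.21 + 1.29*7 = -9.21 + 9.03 = -0.18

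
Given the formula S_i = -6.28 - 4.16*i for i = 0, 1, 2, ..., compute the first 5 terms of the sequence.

This is an arithmetic sequence.
i=0: S_0 = -6.28 + -4.16*0 = -6.28
i=1: S_1 = -6.28 + -4.16*1 = -10.44
i=2: S_2 = -6.28 + -4.16*2 = -14.6
i=3: S_3 = -6.28 + -4.16*3 = -18.76
i=4: S_4 = -6.28 + -4.16*4 = -22.92
The first 5 terms are: [-6.28, -10.44, -14.6, -18.76, -22.92]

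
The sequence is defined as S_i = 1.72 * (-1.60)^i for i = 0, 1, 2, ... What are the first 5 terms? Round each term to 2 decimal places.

This is a geometric sequence.
i=0: S_0 = 1.72 * (-1.6)^0 = 1.72
i=1: S_1 = 1.72 * (-1.6)^1 ≈ -2.75
i=2: S_2 = 1.72 * (-1.6)^2 ≈ 4.4
i=3: S_3 = 1.72 * (-1.6)^3 ≈ -7.05
i=4: S_4 = 1.72 * (-1.6)^4 ≈ 11.27
The first 5 terms are: [1.72, -2.75, 4.4, -7.05, 11.27]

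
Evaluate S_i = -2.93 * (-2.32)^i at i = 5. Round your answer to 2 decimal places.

S_5 = -2.93 * (-2.32)^5 ≈ -2.93 * -67.2109 ≈ 196.93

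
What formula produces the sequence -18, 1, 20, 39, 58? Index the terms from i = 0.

Check differences: 1 - -18 = 19
20 - 1 = 19
Common difference d = 19.
First term a = -18.
Formula: S_i = -18 + 19*i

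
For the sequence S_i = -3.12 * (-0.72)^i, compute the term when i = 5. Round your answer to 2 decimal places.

S_5 = -3.12 * (-0.72)^5 ≈ -3.12 * -0.1935 ≈ 0.6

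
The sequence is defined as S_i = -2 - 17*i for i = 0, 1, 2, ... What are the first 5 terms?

This is an arithmetic sequence.
i=0: S_0 = -2 + -17*0 = -2
i=1: S_1 = -2 + -17*1 = -19
i=2: S_2 = -2 + -17*2 = -36
i=3: S_3 = -2 + -17*3 = -53
i=4: S_4 = -2 + -17*4 = -70
The first 5 terms are: [-2, -19, -36, -53, -70]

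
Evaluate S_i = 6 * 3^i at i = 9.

S_9 = 6 * 3^9 = 6 * 19683 = 118098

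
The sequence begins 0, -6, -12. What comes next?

Differences: -6 - 0 = -6
This is an arithmetic sequence with common difference d = -6.
Next term = -12 + -6 = -18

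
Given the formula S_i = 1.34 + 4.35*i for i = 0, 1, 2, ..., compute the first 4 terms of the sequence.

This is an arithmetic sequence.
i=0: S_0 = 1.34 + 4.35*0 = 1.34
i=1: S_1 = 1.34 + 4.35*1 = 5.69
i=2: S_2 = 1.34 + 4.35*2 = 10.04
i=3: S_3 = 1.34 + 4.35*3 = 14.39
The first 4 terms are: [1.34, 5.69, 10.04, 14.39]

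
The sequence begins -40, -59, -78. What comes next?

Differences: -59 - -40 = -19
This is an arithmetic sequence with common difference d = -19.
Next term = -78 + -19 = -97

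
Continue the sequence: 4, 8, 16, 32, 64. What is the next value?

Ratios: 8 / 4 = 2.0
This is a geometric sequence with common ratio r = 2.
Next term = 64 * 2 = 128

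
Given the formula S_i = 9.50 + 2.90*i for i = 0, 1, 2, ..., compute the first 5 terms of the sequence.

This is an arithmetic sequence.
i=0: S_0 = 9.5 + 2.9*0 = 9.5
i=1: S_1 = 9.5 + 2.9*1 = 12.4
i=2: S_2 = 9.5 + 2.9*2 = 15.3
i=3: S_3 = 9.5 + 2.9*3 = 18.2
i=4: S_4 = 9.5 + 2.9*4 = 21.1
The first 5 terms are: [9.5, 12.4, 15.3, 18.2, 21.1]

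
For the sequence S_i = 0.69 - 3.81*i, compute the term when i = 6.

S_6 = 0.69 + -3.81*6 = 0.69 + -22.86 = -22.17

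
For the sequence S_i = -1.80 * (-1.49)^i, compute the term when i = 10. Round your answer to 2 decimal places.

S_10 = -1.8 * (-1.49)^10 ≈ -1.8 * 53.934 ≈ -97.08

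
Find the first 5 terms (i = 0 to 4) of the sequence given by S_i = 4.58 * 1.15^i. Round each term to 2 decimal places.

This is a geometric sequence.
i=0: S_0 = 4.58 * 1.15^0 = 4.58
i=1: S_1 = 4.58 * 1.15^1 ≈ 5.27
i=2: S_2 = 4.58 * 1.15^2 ≈ 6.06
i=3: S_3 = 4.58 * 1.15^3 ≈ 6.97
i=4: S_4 = 4.58 * 1.15^4 ≈ 8.01
The first 5 terms are: [4.58, 5.27, 6.06, 6.97, 8.01]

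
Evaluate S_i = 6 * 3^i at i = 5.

S_5 = 6 * 3^5 = 6 * 243 = 1458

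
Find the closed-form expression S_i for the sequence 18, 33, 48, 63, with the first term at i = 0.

Check differences: 33 - 18 = 15
48 - 33 = 15
Common difference d = 15.
First term a = 18.
Formula: S_i = 18 + 15*i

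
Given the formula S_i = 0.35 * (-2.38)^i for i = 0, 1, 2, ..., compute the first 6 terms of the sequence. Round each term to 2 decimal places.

This is a geometric sequence.
i=0: S_0 = 0.35 * (-2.38)^0 = 0.35
i=1: S_1 = 0.35 * (-2.38)^1 ≈ -0.83
i=2: S_2 = 0.35 * (-2.38)^2 ≈ 1.98
i=3: S_3 = 0.35 * (-2.38)^3 ≈ -4.72
i=4: S_4 = 0.35 * (-2.38)^4 ≈ 11.23
i=5: S_5 = 0.35 * (-2.38)^5 ≈ -26.73
The first 6 terms are: [0.35, -0.83, 1.98, -4.72, 11.23, -26.73]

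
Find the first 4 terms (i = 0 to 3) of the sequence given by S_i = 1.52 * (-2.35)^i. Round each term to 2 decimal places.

This is a geometric sequence.
i=0: S_0 = 1.52 * (-2.35)^0 = 1.52
i=1: S_1 = 1.52 * (-2.35)^1 ≈ -3.57
i=2: S_2 = 1.52 * (-2.35)^2 ≈ 8.39
i=3: S_3 = 1.52 * (-2.35)^3 ≈ -19.73
The first 4 terms are: [1.52, -3.57, 8.39, -19.73]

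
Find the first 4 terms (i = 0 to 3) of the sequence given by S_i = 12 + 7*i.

This is an arithmetic sequence.
i=0: S_0 = 12 + 7*0 = 12
i=1: S_1 = 12 + 7*1 = 19
i=2: S_2 = 12 + 7*2 = 26
i=3: S_3 = 12 + 7*3 = 33
The first 4 terms are: [12, 19, 26, 33]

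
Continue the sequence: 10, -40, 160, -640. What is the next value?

Ratios: -40 / 10 = -4.0
This is a geometric sequence with common ratio r = -4.
Next term = -640 * -4 = 2560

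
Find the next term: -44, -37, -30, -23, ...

Differences: -37 - -44 = 7
This is an arithmetic sequence with common difference d = 7.
Next term = -23 + 7 = -16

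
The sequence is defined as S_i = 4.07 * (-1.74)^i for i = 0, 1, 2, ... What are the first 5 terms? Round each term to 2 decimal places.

This is a geometric sequence.
i=0: S_0 = 4.07 * (-1.74)^0 = 4.07
i=1: S_1 = 4.07 * (-1.74)^1 ≈ -7.08
i=2: S_2 = 4.07 * (-1.74)^2 ≈ 12.32
i=3: S_3 = 4.07 * (-1.74)^3 ≈ -21.44
i=4: S_4 = 4.07 * (-1.74)^4 ≈ 37.31
The first 5 terms are: [4.07, -7.08, 12.32, -21.44, 37.31]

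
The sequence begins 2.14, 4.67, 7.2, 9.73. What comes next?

Differences: 4.67 - 2.14 = 2.53
This is an arithmetic sequence with common difference d = 2.53.
Next term = 9.73 + 2.53 = 12.26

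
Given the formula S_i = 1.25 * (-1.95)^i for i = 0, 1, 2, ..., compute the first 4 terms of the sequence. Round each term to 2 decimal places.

This is a geometric sequence.
i=0: S_0 = 1.25 * (-1.95)^0 = 1.25
i=1: S_1 = 1.25 * (-1.95)^1 ≈ -2.44
i=2: S_2 = 1.25 * (-1.95)^2 ≈ 4.75
i=3: S_3 = 1.25 * (-1.95)^3 ≈ -9.27
The first 4 terms are: [1.25, -2.44, 4.75, -9.27]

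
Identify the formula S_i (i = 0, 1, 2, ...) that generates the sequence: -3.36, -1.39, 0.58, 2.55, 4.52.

Check differences: -1.39 - -3.36 = 1.97
0.58 - -1.39 = 1.97
Common difference d = 1.97.
First term a = -3.36.
Formula: S_i = -3.36 + 1.97*i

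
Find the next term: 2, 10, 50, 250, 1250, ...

Ratios: 10 / 2 = 5.0
This is a geometric sequence with common ratio r = 5.
Next term = 1250 * 5 = 6250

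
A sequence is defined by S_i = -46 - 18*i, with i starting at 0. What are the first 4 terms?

This is an arithmetic sequence.
i=0: S_0 = -46 + -18*0 = -46
i=1: S_1 = -46 + -18*1 = -64
i=2: S_2 = -46 + -18*2 = -82
i=3: S_3 = -46 + -18*3 = -100
The first 4 terms are: [-46, -64, -82, -100]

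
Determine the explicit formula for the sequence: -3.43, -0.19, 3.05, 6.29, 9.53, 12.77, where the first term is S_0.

Check differences: -0.19 - -3.43 = 3.24
3.05 - -0.19 = 3.24
Common difference d = 3.24.
First term a = -3.43.
Formula: S_i = -3.43 + 3.24*i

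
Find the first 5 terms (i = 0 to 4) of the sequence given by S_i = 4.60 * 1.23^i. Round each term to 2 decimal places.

This is a geometric sequence.
i=0: S_0 = 4.6 * 1.23^0 = 4.6
i=1: S_1 = 4.6 * 1.23^1 ≈ 5.66
i=2: S_2 = 4.6 * 1.23^2 ≈ 6.96
i=3: S_3 = 4.6 * 1.23^3 ≈ 8.56
i=4: S_4 = 4.6 * 1.23^4 ≈ 10.53
The first 5 terms are: [4.6, 5.66, 6.96, 8.56, 10.53]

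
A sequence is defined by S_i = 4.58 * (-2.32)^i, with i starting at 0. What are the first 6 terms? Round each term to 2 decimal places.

This is a geometric sequence.
i=0: S_0 = 4.58 * (-2.32)^0 = 4.58
i=1: S_1 = 4.58 * (-2.32)^1 ≈ -10.63
i=2: S_2 = 4.58 * (-2.32)^2 ≈ 24.65
i=3: S_3 = 4.58 * (-2.32)^3 ≈ -57.19
i=4: S_4 = 4.58 * (-2.32)^4 ≈ 132.68
i=5: S_5 = 4.58 * (-2.32)^5 ≈ -307.83
The first 6 terms are: [4.58, -10.63, 24.65, -57.19, 132.68, -307.83]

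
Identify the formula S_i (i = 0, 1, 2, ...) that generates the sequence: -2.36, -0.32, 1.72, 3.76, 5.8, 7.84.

Check differences: -0.32 - -2.36 = 2.04
1.72 - -0.32 = 2.04
Common difference d = 2.04.
First term a = -2.36.
Formula: S_i = -2.36 + 2.04*i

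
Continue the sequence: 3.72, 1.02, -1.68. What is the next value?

Differences: 1.02 - 3.72 = -2.7
This is an arithmetic sequence with common difference d = -2.7.
Next term = -1.68 + -2.7 = -4.38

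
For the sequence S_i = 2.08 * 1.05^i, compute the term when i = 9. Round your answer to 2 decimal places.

S_9 = 2.08 * 1.05^9 ≈ 2.08 * 1.5513 ≈ 3.23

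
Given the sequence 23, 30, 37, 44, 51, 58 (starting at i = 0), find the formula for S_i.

Check differences: 30 - 23 = 7
37 - 30 = 7
Common difference d = 7.
First term a = 23.
Formula: S_i = 23 + 7*i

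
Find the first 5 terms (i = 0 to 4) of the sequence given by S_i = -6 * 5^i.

This is a geometric sequence.
i=0: S_0 = -6 * 5^0 = -6
i=1: S_1 = -6 * 5^1 = -30
i=2: S_2 = -6 * 5^2 = -150
i=3: S_3 = -6 * 5^3 = -750
i=4: S_4 = -6 * 5^4 = -3750
The first 5 terms are: [-6, -30, -150, -750, -3750]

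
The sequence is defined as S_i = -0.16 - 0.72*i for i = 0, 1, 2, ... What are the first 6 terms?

This is an arithmetic sequence.
i=0: S_0 = -0.16 + -0.72*0 = -0.16
i=1: S_1 = -0.16 + -0.72*1 = -0.88
i=2: S_2 = -0.16 + -0.72*2 = -1.6
i=3: S_3 = -0.16 + -0.72*3 = -2.32
i=4: S_4 = -0.16 + -0.72*4 = -3.04
i=5: S_5 = -0.16 + -0.72*5 = -3.76
The first 6 terms are: [-0.16, -0.88, -1.6, -2.32, -3.04, -3.76]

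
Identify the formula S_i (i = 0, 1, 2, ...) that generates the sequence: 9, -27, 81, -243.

Check ratios: -27 / 9 = -3.0
Common ratio r = -3.
First term a = 9.
Formula: S_i = 9 * (-3)^i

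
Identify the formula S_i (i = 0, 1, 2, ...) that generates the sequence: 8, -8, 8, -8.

Check ratios: -8 / 8 = -1.0
Common ratio r = -1.
First term a = 8.
Formula: S_i = 8 * (-1)^i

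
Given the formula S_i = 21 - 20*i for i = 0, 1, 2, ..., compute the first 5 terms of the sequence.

This is an arithmetic sequence.
i=0: S_0 = 21 + -20*0 = 21
i=1: S_1 = 21 + -20*1 = 1
i=2: S_2 = 21 + -20*2 = -19
i=3: S_3 = 21 + -20*3 = -39
i=4: S_4 = 21 + -20*4 = -59
The first 5 terms are: [21, 1, -19, -39, -59]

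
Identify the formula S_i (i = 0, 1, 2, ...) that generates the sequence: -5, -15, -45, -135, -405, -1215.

Check ratios: -15 / -5 = 3.0
Common ratio r = 3.
First term a = -5.
Formula: S_i = -5 * 3^i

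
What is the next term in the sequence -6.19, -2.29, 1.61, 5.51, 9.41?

Differences: -2.29 - -6.19 = 3.9
This is an arithmetic sequence with common difference d = 3.9.
Next term = 9.41 + 3.9 = 13.31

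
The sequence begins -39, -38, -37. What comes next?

Differences: -38 - -39 = 1
This is an arithmetic sequence with common difference d = 1.
Next term = -37 + 1 = -36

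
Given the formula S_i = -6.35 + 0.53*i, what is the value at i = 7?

S_7 = -6.35 + 0.53*7 = -6.35 + 3.71 = -2.64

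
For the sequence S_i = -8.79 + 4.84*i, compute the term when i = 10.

S_10 = -8.79 + 4.84*10 = -8.79 + 48.4 = 39.61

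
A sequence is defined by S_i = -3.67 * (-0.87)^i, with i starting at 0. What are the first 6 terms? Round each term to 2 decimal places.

This is a geometric sequence.
i=0: S_0 = -3.67 * (-0.87)^0 = -3.67
i=1: S_1 = -3.67 * (-0.87)^1 ≈ 3.19
i=2: S_2 = -3.67 * (-0.87)^2 ≈ -2.78
i=3: S_3 = -3.67 * (-0.87)^3 ≈ 2.42
i=4: S_4 = -3.67 * (-0.87)^4 ≈ -2.1
i=5: S_5 = -3.67 * (-0.87)^5 ≈ 1.83
The first 6 terms are: [-3.67, 3.19, -2.78, 2.42, -2.1, 1.83]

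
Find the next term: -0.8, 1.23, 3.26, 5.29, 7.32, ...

Differences: 1.23 - -0.8 = 2.03
This is an arithmetic sequence with common difference d = 2.03.
Next term = 7.32 + 2.03 = 9.35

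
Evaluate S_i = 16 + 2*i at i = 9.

S_9 = 16 + 2*9 = 16 + 18 = 34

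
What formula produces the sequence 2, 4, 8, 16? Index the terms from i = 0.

Check ratios: 4 / 2 = 2.0
Common ratio r = 2.
First term a = 2.
Formula: S_i = 2 * 2^i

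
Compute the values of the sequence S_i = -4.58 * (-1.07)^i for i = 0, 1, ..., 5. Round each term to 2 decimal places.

This is a geometric sequence.
i=0: S_0 = -4.58 * (-1.07)^0 = -4.58
i=1: S_1 = -4.58 * (-1.07)^1 ≈ 4.9
i=2: S_2 = -4.58 * (-1.07)^2 ≈ -5.24
i=3: S_3 = -4.58 * (-1.07)^3 ≈ 5.61
i=4: S_4 = -4.58 * (-1.07)^4 ≈ -6.0
i=5: S_5 = -4.58 * (-1.07)^5 ≈ 6.42
The first 6 terms are: [-4.58, 4.9, -5.24, 5.61, -6.0, 6.42]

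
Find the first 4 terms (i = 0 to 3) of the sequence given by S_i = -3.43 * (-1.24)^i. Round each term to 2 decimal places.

This is a geometric sequence.
i=0: S_0 = -3.43 * (-1.24)^0 = -3.43
i=1: S_1 = -3.43 * (-1.24)^1 ≈ 4.25
i=2: S_2 = -3.43 * (-1.24)^2 ≈ -5.27
i=3: S_3 = -3.43 * (-1.24)^3 ≈ 6.54
The first 4 terms are: [-3.43, 4.25, -5.27, 6.54]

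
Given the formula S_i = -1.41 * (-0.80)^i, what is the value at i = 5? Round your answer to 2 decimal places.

S_5 = -1.41 * (-0.8)^5 ≈ -1.41 * -0.3277 ≈ 0.46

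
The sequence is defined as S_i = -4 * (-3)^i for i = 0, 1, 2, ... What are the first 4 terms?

This is a geometric sequence.
i=0: S_0 = -4 * (-3)^0 = -4
i=1: S_1 = -4 * (-3)^1 = 12
i=2: S_2 = -4 * (-3)^2 = -36
i=3: S_3 = -4 * (-3)^3 = 108
The first 4 terms are: [-4, 12, -36, 108]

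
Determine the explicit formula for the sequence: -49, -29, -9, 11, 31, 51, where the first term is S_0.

Check differences: -29 - -49 = 20
-9 - -29 = 20
Common difference d = 20.
First term a = -49.
Formula: S_i = -49 + 20*i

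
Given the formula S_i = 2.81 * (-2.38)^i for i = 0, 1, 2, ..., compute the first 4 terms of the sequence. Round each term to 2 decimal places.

This is a geometric sequence.
i=0: S_0 = 2.81 * (-2.38)^0 = 2.81
i=1: S_1 = 2.81 * (-2.38)^1 ≈ -6.69
i=2: S_2 = 2.81 * (-2.38)^2 ≈ 15.92
i=3: S_3 = 2.81 * (-2.38)^3 ≈ -37.88
The first 4 terms are: [2.81, -6.69, 15.92, -37.88]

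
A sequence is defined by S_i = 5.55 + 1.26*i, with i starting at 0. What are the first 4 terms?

This is an arithmetic sequence.
i=0: S_0 = 5.55 + 1.26*0 = 5.55
i=1: S_1 = 5.55 + 1.26*1 = 6.81
i=2: S_2 = 5.55 + 1.26*2 = 8.07
i=3: S_3 = 5.55 + 1.26*3 = 9.33
The first 4 terms are: [5.55, 6.81, 8.07, 9.33]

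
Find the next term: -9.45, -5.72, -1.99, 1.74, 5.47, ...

Differences: -5.72 - -9.45 = 3.73
This is an arithmetic sequence with common difference d = 3.73.
Next term = 5.47 + 3.73 = 9.2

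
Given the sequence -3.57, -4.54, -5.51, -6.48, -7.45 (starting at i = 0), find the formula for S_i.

Check differences: -4.54 - -3.57 = -0.97
-5.51 - -4.54 = -0.97
Common difference d = -0.97.
First term a = -3.57.
Formula: S_i = -3.57 - 0.97*i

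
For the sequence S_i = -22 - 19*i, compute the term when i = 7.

S_7 = -22 + -19*7 = -22 + -133 = -155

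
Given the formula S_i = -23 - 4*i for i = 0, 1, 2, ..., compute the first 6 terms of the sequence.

This is an arithmetic sequence.
i=0: S_0 = -23 + -4*0 = -23
i=1: S_1 = -23 + -4*1 = -27
i=2: S_2 = -23 + -4*2 = -31
i=3: S_3 = -23 + -4*3 = -35
i=4: S_4 = -23 + -4*4 = -39
i=5: S_5 = -23 + -4*5 = -43
The first 6 terms are: [-23, -27, -31, -35, -39, -43]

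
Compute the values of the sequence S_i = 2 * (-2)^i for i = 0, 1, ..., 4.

This is a geometric sequence.
i=0: S_0 = 2 * (-2)^0 = 2
i=1: S_1 = 2 * (-2)^1 = -4
i=2: S_2 = 2 * (-2)^2 = 8
i=3: S_3 = 2 * (-2)^3 = -16
i=4: S_4 = 2 * (-2)^4 = 32
The first 5 terms are: [2, -4, 8, -16, 32]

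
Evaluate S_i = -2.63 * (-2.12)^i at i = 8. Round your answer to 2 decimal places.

S_8 = -2.63 * (-2.12)^8 ≈ -2.63 * 408.0251 ≈ -1073.11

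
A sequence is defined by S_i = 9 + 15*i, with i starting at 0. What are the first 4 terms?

This is an arithmetic sequence.
i=0: S_0 = 9 + 15*0 = 9
i=1: S_1 = 9 + 15*1 = 24
i=2: S_2 = 9 + 15*2 = 39
i=3: S_3 = 9 + 15*3 = 54
The first 4 terms are: [9, 24, 39, 54]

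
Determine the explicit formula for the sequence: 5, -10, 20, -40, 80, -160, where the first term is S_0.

Check ratios: -10 / 5 = -2.0
Common ratio r = -2.
First term a = 5.
Formula: S_i = 5 * (-2)^i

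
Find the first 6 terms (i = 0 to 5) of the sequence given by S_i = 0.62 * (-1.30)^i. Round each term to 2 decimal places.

This is a geometric sequence.
i=0: S_0 = 0.62 * (-1.3)^0 = 0.62
i=1: S_1 = 0.62 * (-1.3)^1 ≈ -0.81
i=2: S_2 = 0.62 * (-1.3)^2 ≈ 1.05
i=3: S_3 = 0.62 * (-1.3)^3 ≈ -1.36
i=4: S_4 = 0.62 * (-1.3)^4 ≈ 1.77
i=5: S_5 = 0.62 * (-1.3)^5 ≈ -2.3
The first 6 terms are: [0.62, -0.81, 1.05, -1.36, 1.77, -2.3]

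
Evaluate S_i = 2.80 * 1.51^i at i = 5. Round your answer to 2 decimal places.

S_5 = 2.8 * 1.51^5 ≈ 2.8 * 7.8503 ≈ 21.98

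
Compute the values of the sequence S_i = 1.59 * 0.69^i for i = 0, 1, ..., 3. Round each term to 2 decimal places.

This is a geometric sequence.
i=0: S_0 = 1.59 * 0.69^0 = 1.59
i=1: S_1 = 1.59 * 0.69^1 ≈ 1.1
i=2: S_2 = 1.59 * 0.69^2 ≈ 0.76
i=3: S_3 = 1.59 * 0.69^3 ≈ 0.52
The first 4 terms are: [1.59, 1.1, 0.76, 0.52]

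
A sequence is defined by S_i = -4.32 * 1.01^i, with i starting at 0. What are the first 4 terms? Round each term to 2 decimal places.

This is a geometric sequence.
i=0: S_0 = -4.32 * 1.01^0 = -4.32
i=1: S_1 = -4.32 * 1.01^1 ≈ -4.36
i=2: S_2 = -4.32 * 1.01^2 ≈ -4.41
i=3: S_3 = -4.32 * 1.01^3 ≈ -4.45
The first 4 terms are: [-4.32, -4.36, -4.41, -4.45]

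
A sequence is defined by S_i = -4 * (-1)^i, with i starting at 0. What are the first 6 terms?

This is a geometric sequence.
i=0: S_0 = -4 * (-1)^0 = -4
i=1: S_1 = -4 * (-1)^1 = 4
i=2: S_2 = -4 * (-1)^2 = -4
i=3: S_3 = -4 * (-1)^3 = 4
i=4: S_4 = -4 * (-1)^4 = -4
i=5: S_5 = -4 * (-1)^5 = 4
The first 6 terms are: [-4, 4, -4, 4, -4, 4]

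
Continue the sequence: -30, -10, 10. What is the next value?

Differences: -10 - -30 = 20
This is an arithmetic sequence with common difference d = 20.
Next term = 10 + 20 = 30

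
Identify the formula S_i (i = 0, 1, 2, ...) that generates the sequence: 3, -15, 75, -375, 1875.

Check ratios: -15 / 3 = -5.0
Common ratio r = -5.
First term a = 3.
Formula: S_i = 3 * (-5)^i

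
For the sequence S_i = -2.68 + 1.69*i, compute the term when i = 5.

S_5 = -2.68 + 1.69*5 = -2.68 + 8.45 = 5.77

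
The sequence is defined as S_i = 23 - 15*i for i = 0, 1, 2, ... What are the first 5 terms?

This is an arithmetic sequence.
i=0: S_0 = 23 + -15*0 = 23
i=1: S_1 = 23 + -15*1 = 8
i=2: S_2 = 23 + -15*2 = -7
i=3: S_3 = 23 + -15*3 = -22
i=4: S_4 = 23 + -15*4 = -37
The first 5 terms are: [23, 8, -7, -22, -37]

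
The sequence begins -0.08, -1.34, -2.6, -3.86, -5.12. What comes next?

Differences: -1.34 - -0.08 = -1.26
This is an arithmetic sequence with common difference d = -1.26.
Next term = -5.12 + -1.26 = -6.38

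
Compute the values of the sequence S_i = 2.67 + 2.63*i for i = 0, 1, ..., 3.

This is an arithmetic sequence.
i=0: S_0 = 2.67 + 2.63*0 = 2.67
i=1: S_1 = 2.67 + 2.63*1 = 5.3
i=2: S_2 = 2.67 + 2.63*2 = 7.93
i=3: S_3 = 2.67 + 2.63*3 = 10.56
The first 4 terms are: [2.67, 5.3, 7.93, 10.56]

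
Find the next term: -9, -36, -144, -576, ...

Ratios: -36 / -9 = 4.0
This is a geometric sequence with common ratio r = 4.
Next term = -576 * 4 = -2304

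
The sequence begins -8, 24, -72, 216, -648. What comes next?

Ratios: 24 / -8 = -3.0
This is a geometric sequence with common ratio r = -3.
Next term = -648 * -3 = 1944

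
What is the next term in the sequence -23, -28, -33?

Differences: -28 - -23 = -5
This is an arithmetic sequence with common difference d = -5.
Next term = -33 + -5 = -38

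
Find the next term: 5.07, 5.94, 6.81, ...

Differences: 5.94 - 5.07 = 0.87
This is an arithmetic sequence with common difference d = 0.87.
Next term = 6.81 + 0.87 = 7.68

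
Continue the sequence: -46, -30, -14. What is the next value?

Differences: -30 - -46 = 16
This is an arithmetic sequence with common difference d = 16.
Next term = -14 + 16 = 2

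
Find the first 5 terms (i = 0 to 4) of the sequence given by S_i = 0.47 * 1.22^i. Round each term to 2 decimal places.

This is a geometric sequence.
i=0: S_0 = 0.47 * 1.22^0 = 0.47
i=1: S_1 = 0.47 * 1.22^1 ≈ 0.57
i=2: S_2 = 0.47 * 1.22^2 ≈ 0.7
i=3: S_3 = 0.47 * 1.22^3 ≈ 0.85
i=4: S_4 = 0.47 * 1.22^4 ≈ 1.04
The first 5 terms are: [0.47, 0.57, 0.7, 0.85, 1.04]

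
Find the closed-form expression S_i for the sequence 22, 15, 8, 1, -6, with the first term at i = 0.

Check differences: 15 - 22 = -7
8 - 15 = -7
Common difference d = -7.
First term a = 22.
Formula: S_i = 22 - 7*i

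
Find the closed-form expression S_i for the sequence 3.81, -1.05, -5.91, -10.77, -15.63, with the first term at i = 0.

Check differences: -1.05 - 3.81 = -4.86
-5.91 - -1.05 = -4.86
Common difference d = -4.86.
First term a = 3.81.
Formula: S_i = 3.81 - 4.86*i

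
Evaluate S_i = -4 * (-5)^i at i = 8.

S_8 = -4 * (-5)^8 = -4 * 390625 = -1562500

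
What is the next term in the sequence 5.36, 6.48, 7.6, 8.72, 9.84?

Differences: 6.48 - 5.36 = 1.12
This is an arithmetic sequence with common difference d = 1.12.
Next term = 9.84 + 1.12 = 10.96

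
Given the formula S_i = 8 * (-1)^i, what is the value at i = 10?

S_10 = 8 * (-1)^10 = 8 * 1 = 8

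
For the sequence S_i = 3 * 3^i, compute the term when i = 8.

S_8 = 3 * 3^8 = 3 * 6561 = 19683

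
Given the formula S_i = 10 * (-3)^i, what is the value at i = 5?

S_5 = 10 * (-3)^5 = 10 * -243 = -2430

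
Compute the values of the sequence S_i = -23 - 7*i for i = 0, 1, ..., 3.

This is an arithmetic sequence.
i=0: S_0 = -23 + -7*0 = -23
i=1: S_1 = -23 + -7*1 = -30
i=2: S_2 = -23 + -7*2 = -37
i=3: S_3 = -23 + -7*3 = -44
The first 4 terms are: [-23, -30, -37, -44]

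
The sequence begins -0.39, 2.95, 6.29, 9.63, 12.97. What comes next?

Differences: 2.95 - -0.39 = 3.34
This is an arithmetic sequence with common difference d = 3.34.
Next term = 12.97 + 3.34 = 16.31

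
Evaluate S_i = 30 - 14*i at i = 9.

S_9 = 30 + -14*9 = 30 + -126 = -96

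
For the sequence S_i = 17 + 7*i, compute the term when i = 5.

S_5 = 17 + 7*5 = 17 + 35 = 52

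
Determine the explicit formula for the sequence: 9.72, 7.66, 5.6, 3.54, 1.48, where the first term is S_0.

Check differences: 7.66 - 9.72 = -2.06
5.6 - 7.66 = -2.06
Common difference d = -2.06.
First term a = 9.72.
Formula: S_i = 9.72 - 2.06*i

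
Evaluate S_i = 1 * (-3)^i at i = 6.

S_6 = 1 * (-3)^6 = 1 * 729 = 729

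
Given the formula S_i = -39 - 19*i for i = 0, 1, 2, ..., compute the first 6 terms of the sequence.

This is an arithmetic sequence.
i=0: S_0 = -39 + -19*0 = -39
i=1: S_1 = -39 + -19*1 = -58
i=2: S_2 = -39 + -19*2 = -77
i=3: S_3 = -39 + -19*3 = -96
i=4: S_4 = -39 + -19*4 = -115
i=5: S_5 = -39 + -19*5 = -134
The first 6 terms are: [-39, -58, -77, -96, -115, -134]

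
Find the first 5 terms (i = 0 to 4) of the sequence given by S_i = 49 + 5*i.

This is an arithmetic sequence.
i=0: S_0 = 49 + 5*0 = 49
i=1: S_1 = 49 + 5*1 = 54
i=2: S_2 = 49 + 5*2 = 59
i=3: S_3 = 49 + 5*3 = 64
i=4: S_4 = 49 + 5*4 = 69
The first 5 terms are: [49, 54, 59, 64, 69]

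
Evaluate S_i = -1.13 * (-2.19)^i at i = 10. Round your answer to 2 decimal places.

S_10 = -1.13 * (-2.19)^10 ≈ -1.13 * 2537.7051 ≈ -2867.61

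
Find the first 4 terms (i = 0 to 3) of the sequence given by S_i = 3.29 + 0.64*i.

This is an arithmetic sequence.
i=0: S_0 = 3.29 + 0.64*0 = 3.29
i=1: S_1 = 3.29 + 0.64*1 = 3.93
i=2: S_2 = 3.29 + 0.64*2 = 4.57
i=3: S_3 = 3.29 + 0.64*3 = 5.21
The first 4 terms are: [3.29, 3.93, 4.57, 5.21]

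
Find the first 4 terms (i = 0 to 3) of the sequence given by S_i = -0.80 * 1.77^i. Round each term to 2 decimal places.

This is a geometric sequence.
i=0: S_0 = -0.8 * 1.77^0 = -0.8
i=1: S_1 = -0.8 * 1.77^1 ≈ -1.42
i=2: S_2 = -0.8 * 1.77^2 ≈ -2.51
i=3: S_3 = -0.8 * 1.77^3 ≈ -4.44
The first 4 terms are: [-0.8, -1.42, -2.51, -4.44]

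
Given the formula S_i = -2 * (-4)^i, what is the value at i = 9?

S_9 = -2 * (-4)^9 = -2 * -262144 = 524288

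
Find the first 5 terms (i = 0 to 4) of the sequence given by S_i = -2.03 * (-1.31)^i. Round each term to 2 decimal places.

This is a geometric sequence.
i=0: S_0 = -2.03 * (-1.31)^0 = -2.03
i=1: S_1 = -2.03 * (-1.31)^1 ≈ 2.66
i=2: S_2 = -2.03 * (-1.31)^2 ≈ -3.48
i=3: S_3 = -2.03 * (-1.31)^3 ≈ 4.56
i=4: S_4 = -2.03 * (-1.31)^4 ≈ -5.98
The first 5 terms are: [-2.03, 2.66, -3.48, 4.56, -5.98]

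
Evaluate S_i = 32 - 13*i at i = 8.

S_8 = 32 + -13*8 = 32 + -104 = -72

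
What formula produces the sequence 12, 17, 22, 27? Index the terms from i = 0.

Check differences: 17 - 12 = 5
22 - 17 = 5
Common difference d = 5.
First term a = 12.
Formula: S_i = 12 + 5*i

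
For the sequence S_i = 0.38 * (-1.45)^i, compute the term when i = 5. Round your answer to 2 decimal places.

S_5 = 0.38 * (-1.45)^5 ≈ 0.38 * -6.4097 ≈ -2.44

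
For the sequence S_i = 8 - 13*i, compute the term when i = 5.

S_5 = 8 + -13*5 = 8 + -65 = -57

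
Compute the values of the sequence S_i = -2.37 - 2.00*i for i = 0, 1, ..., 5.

This is an arithmetic sequence.
i=0: S_0 = -2.37 + -2.0*0 = -2.37
i=1: S_1 = -2.37 + -2.0*1 = -4.37
i=2: S_2 = -2.37 + -2.0*2 = -6.37
i=3: S_3 = -2.37 + -2.0*3 = -8.37
i=4: S_4 = -2.37 + -2.0*4 = -10.37
i=5: S_5 = -2.37 + -2.0*5 = -12.37
The first 6 terms are: [-2.37, -4.37, -6.37, -8.37, -10.37, -12.37]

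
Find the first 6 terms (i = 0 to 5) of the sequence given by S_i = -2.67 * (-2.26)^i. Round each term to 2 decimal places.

This is a geometric sequence.
i=0: S_0 = -2.67 * (-2.26)^0 = -2.67
i=1: S_1 = -2.67 * (-2.26)^1 ≈ 6.03
i=2: S_2 = -2.67 * (-2.26)^2 ≈ -13.64
i=3: S_3 = -2.67 * (-2.26)^3 ≈ 30.82
i=4: S_4 = -2.67 * (-2.26)^4 ≈ -69.65
i=5: S_5 = -2.67 * (-2.26)^5 ≈ 157.42
The first 6 terms are: [-2.67, 6.03, -13.64, 30.82, -69.65, 157.42]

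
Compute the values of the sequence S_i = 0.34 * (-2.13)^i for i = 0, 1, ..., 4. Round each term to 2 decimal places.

This is a geometric sequence.
i=0: S_0 = 0.34 * (-2.13)^0 = 0.34
i=1: S_1 = 0.34 * (-2.13)^1 ≈ -0.72
i=2: S_2 = 0.34 * (-2.13)^2 ≈ 1.54
i=3: S_3 = 0.34 * (-2.13)^3 ≈ -3.29
i=4: S_4 = 0.34 * (-2.13)^4 ≈ 7.0
The first 5 terms are: [0.34, -0.72, 1.54, -3.29, 7.0]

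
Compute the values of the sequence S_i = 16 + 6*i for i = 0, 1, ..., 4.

This is an arithmetic sequence.
i=0: S_0 = 16 + 6*0 = 16
i=1: S_1 = 16 + 6*1 = 22
i=2: S_2 = 16 + 6*2 = 28
i=3: S_3 = 16 + 6*3 = 34
i=4: S_4 = 16 + 6*4 = 40
The first 5 terms are: [16, 22, 28, 34, 40]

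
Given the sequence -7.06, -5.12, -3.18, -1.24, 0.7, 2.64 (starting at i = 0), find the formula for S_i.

Check differences: -5.12 - -7.06 = 1.94
-3.18 - -5.12 = 1.94
Common difference d = 1.94.
First term a = -7.06.
Formula: S_i = -7.06 + 1.94*i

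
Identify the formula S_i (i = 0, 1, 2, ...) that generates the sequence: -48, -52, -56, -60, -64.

Check differences: -52 - -48 = -4
-56 - -52 = -4
Common difference d = -4.
First term a = -48.
Formula: S_i = -48 - 4*i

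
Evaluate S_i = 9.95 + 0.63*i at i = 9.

S_9 = 9.95 + 0.63*9 = 9.95 + 5.67 = 15.62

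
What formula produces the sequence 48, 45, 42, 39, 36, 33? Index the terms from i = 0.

Check differences: 45 - 48 = -3
42 - 45 = -3
Common difference d = -3.
First term a = 48.
Formula: S_i = 48 - 3*i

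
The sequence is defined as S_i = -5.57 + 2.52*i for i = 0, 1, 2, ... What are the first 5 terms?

This is an arithmetic sequence.
i=0: S_0 = -5.57 + 2.52*0 = -5.57
i=1: S_1 = -5.57 + 2.52*1 = -3.05
i=2: S_2 = -5.57 + 2.52*2 = -0.53
i=3: S_3 = -5.57 + 2.52*3 = 1.99
i=4: S_4 = -5.57 + 2.52*4 = 4.51
The first 5 terms are: [-5.57, -3.05, -0.53, 1.99, 4.51]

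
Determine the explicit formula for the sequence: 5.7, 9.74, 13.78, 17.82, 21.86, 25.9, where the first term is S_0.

Check differences: 9.74 - 5.7 = 4.04
13.78 - 9.74 = 4.04
Common difference d = 4.04.
First term a = 5.7.
Formula: S_i = 5.70 + 4.04*i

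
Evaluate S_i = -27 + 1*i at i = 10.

S_10 = -27 + 1*10 = -27 + 10 = -17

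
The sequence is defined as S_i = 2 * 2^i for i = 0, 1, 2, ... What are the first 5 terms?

This is a geometric sequence.
i=0: S_0 = 2 * 2^0 = 2
i=1: S_1 = 2 * 2^1 = 4
i=2: S_2 = 2 * 2^2 = 8
i=3: S_3 = 2 * 2^3 = 16
i=4: S_4 = 2 * 2^4 = 32
The first 5 terms are: [2, 4, 8, 16, 32]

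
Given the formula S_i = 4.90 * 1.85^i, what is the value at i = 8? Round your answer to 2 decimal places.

S_8 = 4.9 * 1.85^8 ≈ 4.9 * 137.2062 ≈ 672.31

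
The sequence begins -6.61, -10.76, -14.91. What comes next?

Differences: -10.76 - -6.61 = -4.15
This is an arithmetic sequence with common difference d = -4.15.
Next term = -14.91 + -4.15 = -19.06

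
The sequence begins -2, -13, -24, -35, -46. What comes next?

Differences: -13 - -2 = -11
This is an arithmetic sequence with common difference d = -11.
Next term = -46 + -11 = -57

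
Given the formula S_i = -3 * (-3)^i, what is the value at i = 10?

S_10 = -3 * (-3)^10 = -3 * 59049 = -177147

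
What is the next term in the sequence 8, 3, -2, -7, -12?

Differences: 3 - 8 = -5
This is an arithmetic sequence with common difference d = -5.
Next term = -12 + -5 = -17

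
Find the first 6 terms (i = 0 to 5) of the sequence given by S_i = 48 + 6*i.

This is an arithmetic sequence.
i=0: S_0 = 48 + 6*0 = 48
i=1: S_1 = 48 + 6*1 = 54
i=2: S_2 = 48 + 6*2 = 60
i=3: S_3 = 48 + 6*3 = 66
i=4: S_4 = 48 + 6*4 = 72
i=5: S_5 = 48 + 6*5 = 78
The first 6 terms are: [48, 54, 60, 66, 72, 78]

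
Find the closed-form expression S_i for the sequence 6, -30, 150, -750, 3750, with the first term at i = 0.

Check ratios: -30 / 6 = -5.0
Common ratio r = -5.
First term a = 6.
Formula: S_i = 6 * (-5)^i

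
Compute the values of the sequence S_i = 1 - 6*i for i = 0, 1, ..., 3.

This is an arithmetic sequence.
i=0: S_0 = 1 + -6*0 = 1
i=1: S_1 = 1 + -6*1 = -5
i=2: S_2 = 1 + -6*2 = -11
i=3: S_3 = 1 + -6*3 = -17
The first 4 terms are: [1, -5, -11, -17]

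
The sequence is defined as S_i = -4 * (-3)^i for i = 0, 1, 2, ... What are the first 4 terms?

This is a geometric sequence.
i=0: S_0 = -4 * (-3)^0 = -4
i=1: S_1 = -4 * (-3)^1 = 12
i=2: S_2 = -4 * (-3)^2 = -36
i=3: S_3 = -4 * (-3)^3 = 108
The first 4 terms are: [-4, 12, -36, 108]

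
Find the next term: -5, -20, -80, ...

Ratios: -20 / -5 = 4.0
This is a geometric sequence with common ratio r = 4.
Next term = -80 * 4 = -320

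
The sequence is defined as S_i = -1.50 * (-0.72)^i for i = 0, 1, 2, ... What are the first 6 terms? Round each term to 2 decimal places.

This is a geometric sequence.
i=0: S_0 = -1.5 * (-0.72)^0 = -1.5
i=1: S_1 = -1.5 * (-0.72)^1 = 1.08
i=2: S_2 = -1.5 * (-0.72)^2 ≈ -0.78
i=3: S_3 = -1.5 * (-0.72)^3 ≈ 0.56
i=4: S_4 = -1.5 * (-0.72)^4 ≈ -0.4
i=5: S_5 = -1.5 * (-0.72)^5 ≈ 0.29
The first 6 terms are: [-1.5, 1.08, -0.78, 0.56, -0.4, 0.29]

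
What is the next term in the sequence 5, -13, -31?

Differences: -13 - 5 = -18
This is an arithmetic sequence with common difference d = -18.
Next term = -31 + -18 = -49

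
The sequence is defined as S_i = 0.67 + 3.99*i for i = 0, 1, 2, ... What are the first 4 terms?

This is an arithmetic sequence.
i=0: S_0 = 0.67 + 3.99*0 = 0.67
i=1: S_1 = 0.67 + 3.99*1 = 4.66
i=2: S_2 = 0.67 + 3.99*2 = 8.65
i=3: S_3 = 0.67 + 3.99*3 = 12.64
The first 4 terms are: [0.67, 4.66, 8.65, 12.64]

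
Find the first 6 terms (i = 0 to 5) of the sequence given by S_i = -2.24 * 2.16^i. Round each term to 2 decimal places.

This is a geometric sequence.
i=0: S_0 = -2.24 * 2.16^0 = -2.24
i=1: S_1 = -2.24 * 2.16^1 ≈ -4.84
i=2: S_2 = -2.24 * 2.16^2 ≈ -10.45
i=3: S_3 = -2.24 * 2.16^3 ≈ -22.57
i=4: S_4 = -2.24 * 2.16^4 ≈ -48.76
i=5: S_5 = -2.24 * 2.16^5 ≈ -105.32
The first 6 terms are: [-2.24, -4.84, -10.45, -22.57, -48.76, -105.32]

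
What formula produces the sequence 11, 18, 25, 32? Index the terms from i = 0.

Check differences: 18 - 11 = 7
25 - 18 = 7
Common difference d = 7.
First term a = 11.
Formula: S_i = 11 + 7*i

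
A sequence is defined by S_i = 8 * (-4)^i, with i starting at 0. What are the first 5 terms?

This is a geometric sequence.
i=0: S_0 = 8 * (-4)^0 = 8
i=1: S_1 = 8 * (-4)^1 = -32
i=2: S_2 = 8 * (-4)^2 = 128
i=3: S_3 = 8 * (-4)^3 = -512
i=4: S_4 = 8 * (-4)^4 = 2048
The first 5 terms are: [8, -32, 128, -512, 2048]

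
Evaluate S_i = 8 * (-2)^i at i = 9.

S_9 = 8 * (-2)^9 = 8 * -512 = -4096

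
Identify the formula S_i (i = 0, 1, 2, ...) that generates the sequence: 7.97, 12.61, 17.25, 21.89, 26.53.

Check differences: 12.61 - 7.97 = 4.64
17.25 - 12.61 = 4.64
Common difference d = 4.64.
First term a = 7.97.
Formula: S_i = 7.97 + 4.64*i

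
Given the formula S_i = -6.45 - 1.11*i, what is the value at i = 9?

S_9 = -6.45 + -1.11*9 = -6.45 + -9.99 = -16.44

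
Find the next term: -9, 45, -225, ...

Ratios: 45 / -9 = -5.0
This is a geometric sequence with common ratio r = -5.
Next term = -225 * -5 = 1125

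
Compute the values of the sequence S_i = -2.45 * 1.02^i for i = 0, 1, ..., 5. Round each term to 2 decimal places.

This is a geometric sequence.
i=0: S_0 = -2.45 * 1.02^0 = -2.45
i=1: S_1 = -2.45 * 1.02^1 ≈ -2.5
i=2: S_2 = -2.45 * 1.02^2 ≈ -2.55
i=3: S_3 = -2.45 * 1.02^3 ≈ -2.6
i=4: S_4 = -2.45 * 1.02^4 ≈ -2.65
i=5: S_5 = -2.45 * 1.02^5 ≈ -2.7
The first 6 terms are: [-2.45, -2.5, -2.55, -2.6, -2.65, -2.7]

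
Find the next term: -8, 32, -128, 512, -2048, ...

Ratios: 32 / -8 = -4.0
This is a geometric sequence with common ratio r = -4.
Next term = -2048 * -4 = 8192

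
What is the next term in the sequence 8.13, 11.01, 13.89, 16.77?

Differences: 11.01 - 8.13 = 2.88
This is an arithmetic sequence with common difference d = 2.88.
Next term = 16.77 + 2.88 = 19.65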